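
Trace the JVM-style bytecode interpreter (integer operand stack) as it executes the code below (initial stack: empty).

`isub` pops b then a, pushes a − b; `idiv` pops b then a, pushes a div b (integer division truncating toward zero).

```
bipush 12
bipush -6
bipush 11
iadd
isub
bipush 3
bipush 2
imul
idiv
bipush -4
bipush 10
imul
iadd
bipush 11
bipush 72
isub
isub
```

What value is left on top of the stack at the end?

bipush 12  [12]
bipush -6  [12, -6]
bipush 11  [12, -6, 11]
iadd       [12, 5]
isub       [7]
bipush 3   [7, 3]
bipush 2   [7, 3, 2]
imul       [7, 6]
idiv       [1]
bipush -4  [1, -4]
bipush 10  [1, -4, 10]
imul       [1, -40]
iadd       [-39]
bipush 11  [-39, 11]
bipush 72  [-39, 11, 72]
isub       [-39, -61]
isub       [22]

22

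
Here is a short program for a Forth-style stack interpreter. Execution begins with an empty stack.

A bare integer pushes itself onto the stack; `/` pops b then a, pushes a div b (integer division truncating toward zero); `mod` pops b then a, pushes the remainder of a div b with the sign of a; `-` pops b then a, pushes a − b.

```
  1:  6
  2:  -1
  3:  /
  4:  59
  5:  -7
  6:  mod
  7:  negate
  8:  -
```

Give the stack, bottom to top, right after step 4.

[-6, 59]

6  → [6]
-1 → [6, -1]
/  → [-6]
59 → [-6, 59]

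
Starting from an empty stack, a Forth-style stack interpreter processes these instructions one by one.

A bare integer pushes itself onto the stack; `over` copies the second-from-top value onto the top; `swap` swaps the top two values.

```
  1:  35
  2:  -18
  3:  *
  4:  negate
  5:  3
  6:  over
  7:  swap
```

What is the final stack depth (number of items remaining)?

35     : 35
-18    : 35 -18
*      : -630
negate : 630
3      : 630 3
over   : 630 3 630
swap   : 630 630 3

3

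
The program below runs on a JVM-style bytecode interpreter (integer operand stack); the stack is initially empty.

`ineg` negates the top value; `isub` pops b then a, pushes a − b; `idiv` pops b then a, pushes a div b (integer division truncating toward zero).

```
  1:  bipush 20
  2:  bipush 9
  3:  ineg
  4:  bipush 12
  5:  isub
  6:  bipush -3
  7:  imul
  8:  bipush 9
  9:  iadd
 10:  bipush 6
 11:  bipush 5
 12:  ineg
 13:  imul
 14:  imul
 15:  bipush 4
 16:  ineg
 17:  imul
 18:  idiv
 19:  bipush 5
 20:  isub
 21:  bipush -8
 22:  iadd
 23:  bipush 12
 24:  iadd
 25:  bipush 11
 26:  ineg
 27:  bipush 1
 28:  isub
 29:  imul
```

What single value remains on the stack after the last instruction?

bipush 20 -> [20]
bipush 9  -> [20, 9]
ineg      -> [20, -9]
bipush 12 -> [20, -9, 12]
isub      -> [20, -21]
bipush -3 -> [20, -21, -3]
imul      -> [20, 63]
bipush 9  -> [20, 63, 9]
iadd      -> [20, 72]
bipush 6  -> [20, 72, 6]
bipush 5  -> [20, 72, 6, 5]
ineg      -> [20, 72, 6, -5]
imul      -> [20, 72, -30]
imul      -> [20, -2160]
bipush 4  -> [20, -2160, 4]
ineg      -> [20, -2160, -4]
imul      -> [20, 8640]
idiv      -> [0]
bipush 5  -> [0, 5]
isub      -> [-5]
bipush -8 -> [-5, -8]
iadd      -> [-13]
bipush 12 -> [-13, 12]
iadd      -> [-1]
bipush 11 -> [-1, 11]
ineg      -> [-1, -11]
bipush 1  -> [-1, -11, 1]
isub      -> [-1, -12]
imul      -> [12]

12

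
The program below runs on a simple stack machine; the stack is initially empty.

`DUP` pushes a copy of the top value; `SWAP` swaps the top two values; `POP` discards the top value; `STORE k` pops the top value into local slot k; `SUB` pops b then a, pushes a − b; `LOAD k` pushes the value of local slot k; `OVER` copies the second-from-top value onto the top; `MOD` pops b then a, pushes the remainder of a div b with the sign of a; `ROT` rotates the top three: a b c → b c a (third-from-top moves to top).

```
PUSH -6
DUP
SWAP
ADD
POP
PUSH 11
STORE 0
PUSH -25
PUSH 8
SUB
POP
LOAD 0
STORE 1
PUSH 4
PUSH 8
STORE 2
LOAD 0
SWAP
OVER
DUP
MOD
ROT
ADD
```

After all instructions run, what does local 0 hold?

11

PUSH -6  → -6
DUP      → -6 -6
SWAP     → -6 -6
ADD      → -12
POP      → (empty)
PUSH 11  → 11
STORE 0  → (empty)
PUSH -25 → -25
PUSH 8   → -25 8
SUB      → -33
POP      → (empty)
LOAD 0   → 11
STORE 1  → (empty)
PUSH 4   → 4
PUSH 8   → 4 8
STORE 2  → 4
LOAD 0   → 4 11
SWAP     → 11 4
OVER     → 11 4 11
DUP      → 11 4 11 11
MOD      → 11 4 0
ROT      → 4 0 11
ADD      → 4 11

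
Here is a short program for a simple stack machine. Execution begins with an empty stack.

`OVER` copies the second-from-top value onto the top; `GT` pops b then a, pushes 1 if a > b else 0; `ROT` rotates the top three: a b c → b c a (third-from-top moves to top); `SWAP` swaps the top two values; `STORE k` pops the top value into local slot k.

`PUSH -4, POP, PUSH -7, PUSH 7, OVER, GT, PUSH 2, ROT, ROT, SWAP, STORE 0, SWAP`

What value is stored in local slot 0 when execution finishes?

PUSH -4 -> -4
POP     -> (empty)
PUSH -7 -> -7
PUSH 7  -> -7 7
OVER    -> -7 7 -7
GT      -> -7 1
PUSH 2  -> -7 1 2
ROT     -> 1 2 -7
ROT     -> 2 -7 1
SWAP    -> 2 1 -7
STORE 0 -> 2 1
SWAP    -> 1 2

-7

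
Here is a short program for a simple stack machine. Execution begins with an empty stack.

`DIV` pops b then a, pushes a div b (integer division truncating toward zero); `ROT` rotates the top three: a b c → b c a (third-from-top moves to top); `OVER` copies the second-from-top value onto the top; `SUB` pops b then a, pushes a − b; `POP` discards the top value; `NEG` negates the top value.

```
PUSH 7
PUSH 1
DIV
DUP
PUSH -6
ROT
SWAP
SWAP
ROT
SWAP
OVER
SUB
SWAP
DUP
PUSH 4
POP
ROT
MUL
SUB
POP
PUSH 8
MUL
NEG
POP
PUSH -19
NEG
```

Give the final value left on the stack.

PUSH 7   → [7]
PUSH 1   → [7, 1]
DIV      → [7]
DUP      → [7, 7]
PUSH -6  → [7, 7, -6]
ROT      → [7, -6, 7]
SWAP     → [7, 7, -6]
SWAP     → [7, -6, 7]
ROT      → [-6, 7, 7]
SWAP     → [-6, 7, 7]
OVER     → [-6, 7, 7, 7]
SUB      → [-6, 7, 0]
SWAP     → [-6, 0, 7]
DUP      → [-6, 0, 7, 7]
PUSH 4   → [-6, 0, 7, 7, 4]
POP      → [-6, 0, 7, 7]
ROT      → [-6, 7, 7, 0]
MUL      → [-6, 7, 0]
SUB      → [-6, 7]
POP      → [-6]
PUSH 8   → [-6, 8]
MUL      → [-48]
NEG      → [48]
POP      → []
PUSH -19 → [-19]
NEG      → [19]

19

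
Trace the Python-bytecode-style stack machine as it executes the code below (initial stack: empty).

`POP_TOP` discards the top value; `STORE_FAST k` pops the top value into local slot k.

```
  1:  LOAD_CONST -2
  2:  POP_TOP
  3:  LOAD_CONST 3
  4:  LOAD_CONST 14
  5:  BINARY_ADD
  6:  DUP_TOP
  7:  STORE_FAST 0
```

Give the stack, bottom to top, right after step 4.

LOAD_CONST -2 → [-2]
POP_TOP       → []
LOAD_CONST 3  → [3]
LOAD_CONST 14 → [3, 14]

[3, 14]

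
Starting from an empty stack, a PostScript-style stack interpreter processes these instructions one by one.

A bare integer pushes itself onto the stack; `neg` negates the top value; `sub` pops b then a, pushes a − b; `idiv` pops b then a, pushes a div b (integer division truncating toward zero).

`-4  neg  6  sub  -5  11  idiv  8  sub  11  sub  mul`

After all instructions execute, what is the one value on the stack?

-4    [-4]
neg   [4]
6     [4, 6]
sub   [-2]
-5    [-2, -5]
11    [-2, -5, 11]
idiv  [-2, 0]
8     [-2, 0, 8]
sub   [-2, -8]
11    [-2, -8, 11]
sub   [-2, -19]
mul   [38]

38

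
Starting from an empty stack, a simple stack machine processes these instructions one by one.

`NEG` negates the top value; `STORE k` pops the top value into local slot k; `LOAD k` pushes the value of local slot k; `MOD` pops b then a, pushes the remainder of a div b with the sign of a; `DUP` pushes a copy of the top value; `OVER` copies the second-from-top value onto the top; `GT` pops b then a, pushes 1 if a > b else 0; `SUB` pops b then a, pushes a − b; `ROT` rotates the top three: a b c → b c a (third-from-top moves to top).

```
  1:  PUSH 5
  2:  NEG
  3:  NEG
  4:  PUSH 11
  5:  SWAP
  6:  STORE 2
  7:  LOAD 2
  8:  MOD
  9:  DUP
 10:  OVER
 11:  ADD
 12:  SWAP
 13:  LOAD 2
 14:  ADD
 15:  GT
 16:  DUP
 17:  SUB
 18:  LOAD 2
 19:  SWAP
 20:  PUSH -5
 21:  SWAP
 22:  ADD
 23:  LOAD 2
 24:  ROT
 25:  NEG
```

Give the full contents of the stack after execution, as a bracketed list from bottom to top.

PUSH 5  → 5
NEG     → -5
NEG     → 5
PUSH 11 → 5 11
SWAP    → 11 5
STORE 2 → 11
LOAD 2  → 11 5
MOD     → 1
DUP     → 1 1
OVER    → 1 1 1
ADD     → 1 2
SWAP    → 2 1
LOAD 2  → 2 1 5
ADD     → 2 6
GT      → 0
DUP     → 0 0
SUB     → 0
LOAD 2  → 0 5
SWAP    → 5 0
PUSH -5 → 5 0 -5
SWAP    → 5 -5 0
ADD     → 5 -5
LOAD 2  → 5 -5 5
ROT     → -5 5 5
NEG     → -5 5 -5

[-5, 5, -5]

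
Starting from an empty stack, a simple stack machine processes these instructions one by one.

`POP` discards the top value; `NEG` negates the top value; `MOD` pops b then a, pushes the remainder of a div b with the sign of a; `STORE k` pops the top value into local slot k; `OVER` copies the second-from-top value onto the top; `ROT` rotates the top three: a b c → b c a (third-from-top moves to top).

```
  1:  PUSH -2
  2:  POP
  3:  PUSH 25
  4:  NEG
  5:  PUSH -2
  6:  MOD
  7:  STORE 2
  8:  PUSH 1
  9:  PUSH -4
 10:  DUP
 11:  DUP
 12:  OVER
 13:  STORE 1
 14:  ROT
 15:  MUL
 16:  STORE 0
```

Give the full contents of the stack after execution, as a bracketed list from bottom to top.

[1, -4]

PUSH -2 → [-2]
POP     → []
PUSH 25 → [25]
NEG     → [-25]
PUSH -2 → [-25, -2]
MOD     → [-1]
STORE 2 → []
PUSH 1  → [1]
PUSH -4 → [1, -4]
DUP     → [1, -4, -4]
DUP     → [1, -4, -4, -4]
OVER    → [1, -4, -4, -4, -4]
STORE 1 → [1, -4, -4, -4]
ROT     → [1, -4, -4, -4]
MUL     → [1, -4, 16]
STORE 0 → [1, -4]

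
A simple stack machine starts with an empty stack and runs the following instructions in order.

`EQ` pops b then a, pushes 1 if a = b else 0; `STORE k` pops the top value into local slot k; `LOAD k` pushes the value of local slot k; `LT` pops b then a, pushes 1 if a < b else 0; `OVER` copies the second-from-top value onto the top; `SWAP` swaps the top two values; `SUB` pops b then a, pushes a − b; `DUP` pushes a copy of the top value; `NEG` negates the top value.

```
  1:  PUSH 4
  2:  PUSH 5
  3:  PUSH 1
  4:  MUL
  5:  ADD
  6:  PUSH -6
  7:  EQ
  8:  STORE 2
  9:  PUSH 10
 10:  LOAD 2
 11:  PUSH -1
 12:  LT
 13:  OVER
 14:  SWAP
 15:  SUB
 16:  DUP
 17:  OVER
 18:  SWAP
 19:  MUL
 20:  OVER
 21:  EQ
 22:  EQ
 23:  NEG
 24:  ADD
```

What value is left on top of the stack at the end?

10

PUSH 4  → [4]
PUSH 5  → [4, 5]
PUSH 1  → [4, 5, 1]
MUL     → [4, 5]
ADD     → [9]
PUSH -6 → [9, -6]
EQ      → [0]
STORE 2 → []
PUSH 10 → [10]
LOAD 2  → [10, 0]
PUSH -1 → [10, 0, -1]
LT      → [10, 0]
OVER    → [10, 0, 10]
SWAP    → [10, 10, 0]
SUB     → [10, 10]
DUP     → [10, 10, 10]
OVER    → [10, 10, 10, 10]
SWAP    → [10, 10, 10, 10]
MUL     → [10, 10, 100]
OVER    → [10, 10, 100, 10]
EQ      → [10, 10, 0]
EQ      → [10, 0]
NEG     → [10, 0]
ADD     → [10]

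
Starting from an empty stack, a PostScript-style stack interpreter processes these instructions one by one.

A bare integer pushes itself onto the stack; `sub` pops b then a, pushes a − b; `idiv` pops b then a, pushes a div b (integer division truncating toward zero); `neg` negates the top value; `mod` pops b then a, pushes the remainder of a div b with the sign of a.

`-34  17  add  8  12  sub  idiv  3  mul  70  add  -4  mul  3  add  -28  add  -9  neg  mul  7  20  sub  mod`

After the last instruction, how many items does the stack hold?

1

-34  -> [-34]
17   -> [-34, 17]
add  -> [-17]
8    -> [-17, 8]
12   -> [-17, 8, 12]
sub  -> [-17, -4]
idiv -> [4]
3    -> [4, 3]
mul  -> [12]
70   -> [12, 70]
add  -> [82]
-4   -> [82, -4]
mul  -> [-328]
3    -> [-328, 3]
add  -> [-325]
-28  -> [-325, -28]
add  -> [-353]
-9   -> [-353, -9]
neg  -> [-353, 9]
mul  -> [-3177]
7    -> [-3177, 7]
20   -> [-3177, 7, 20]
sub  -> [-3177, -13]
mod  -> [-5]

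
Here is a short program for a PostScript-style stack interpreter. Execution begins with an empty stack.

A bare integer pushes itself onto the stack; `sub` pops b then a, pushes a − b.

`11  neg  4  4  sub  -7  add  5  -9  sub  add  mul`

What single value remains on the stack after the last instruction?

11  -> [11]
neg -> [-11]
4   -> [-11, 4]
4   -> [-11, 4, 4]
sub -> [-11, 0]
-7  -> [-11, 0, -7]
add -> [-11, -7]
5   -> [-11, -7, 5]
-9  -> [-11, -7, 5, -9]
sub -> [-11, -7, 14]
add -> [-11, 7]
mul -> [-77]

-77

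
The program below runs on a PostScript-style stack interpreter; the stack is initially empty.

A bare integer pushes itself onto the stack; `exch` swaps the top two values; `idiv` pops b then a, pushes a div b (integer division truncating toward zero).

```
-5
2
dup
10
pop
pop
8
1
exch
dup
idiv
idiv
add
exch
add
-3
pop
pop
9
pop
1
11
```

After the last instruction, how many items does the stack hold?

2

-5   : [-5]
2    : [-5, 2]
dup  : [-5, 2, 2]
10   : [-5, 2, 2, 10]
pop  : [-5, 2, 2]
pop  : [-5, 2]
8    : [-5, 2, 8]
1    : [-5, 2, 8, 1]
exch : [-5, 2, 1, 8]
dup  : [-5, 2, 1, 8, 8]
idiv : [-5, 2, 1, 1]
idiv : [-5, 2, 1]
add  : [-5, 3]
exch : [3, -5]
add  : [-2]
-3   : [-2, -3]
pop  : [-2]
pop  : []
9    : [9]
pop  : []
1    : [1]
11   : [1, 11]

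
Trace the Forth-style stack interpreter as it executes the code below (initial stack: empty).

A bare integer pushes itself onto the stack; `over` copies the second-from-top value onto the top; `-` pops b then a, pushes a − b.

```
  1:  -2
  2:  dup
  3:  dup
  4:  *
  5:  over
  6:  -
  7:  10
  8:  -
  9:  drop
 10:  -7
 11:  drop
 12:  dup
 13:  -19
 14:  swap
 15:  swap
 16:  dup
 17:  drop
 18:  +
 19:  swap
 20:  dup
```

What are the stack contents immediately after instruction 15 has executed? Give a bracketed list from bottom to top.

[-2, -2, -19]

-2   : -2
dup  : -2 -2
dup  : -2 -2 -2
*    : -2 4
over : -2 4 -2
-    : -2 6
10   : -2 6 10
-    : -2 -4
drop : -2
-7   : -2 -7
drop : -2
dup  : -2 -2
-19  : -2 -2 -19
swap : -2 -19 -2
swap : -2 -2 -19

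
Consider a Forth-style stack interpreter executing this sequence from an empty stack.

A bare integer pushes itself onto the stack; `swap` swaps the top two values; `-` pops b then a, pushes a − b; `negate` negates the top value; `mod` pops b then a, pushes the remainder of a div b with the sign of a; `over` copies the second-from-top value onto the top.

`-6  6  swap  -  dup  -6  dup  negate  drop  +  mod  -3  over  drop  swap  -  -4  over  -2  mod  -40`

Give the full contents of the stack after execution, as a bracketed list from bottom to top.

-6     -> [-6]
6      -> [-6, 6]
swap   -> [6, -6]
-      -> [12]
dup    -> [12, 12]
-6     -> [12, 12, -6]
dup    -> [12, 12, -6, -6]
negate -> [12, 12, -6, 6]
drop   -> [12, 12, -6]
+      -> [12, 6]
mod    -> [0]
-3     -> [0, -3]
over   -> [0, -3, 0]
drop   -> [0, -3]
swap   -> [-3, 0]
-      -> [-3]
-4     -> [-3, -4]
over   -> [-3, -4, -3]
-2     -> [-3, -4, -3, -2]
mod    -> [-3, -4, -1]
-40    -> [-3, -4, -1, -40]

[-3, -4, -1, -40]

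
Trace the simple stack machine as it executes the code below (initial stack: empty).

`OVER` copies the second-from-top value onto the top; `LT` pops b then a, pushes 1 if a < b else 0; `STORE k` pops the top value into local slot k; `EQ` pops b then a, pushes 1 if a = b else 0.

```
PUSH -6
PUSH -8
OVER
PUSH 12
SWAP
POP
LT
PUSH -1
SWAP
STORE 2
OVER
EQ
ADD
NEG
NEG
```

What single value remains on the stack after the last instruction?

-6

PUSH -6 : -6
PUSH -8 : -6 -8
OVER    : -6 -8 -6
PUSH 12 : -6 -8 -6 12
SWAP    : -6 -8 12 -6
POP     : -6 -8 12
LT      : -6 1
PUSH -1 : -6 1 -1
SWAP    : -6 -1 1
STORE 2 : -6 -1
OVER    : -6 -1 -6
EQ      : -6 0
ADD     : -6
NEG     : 6
NEG     : -6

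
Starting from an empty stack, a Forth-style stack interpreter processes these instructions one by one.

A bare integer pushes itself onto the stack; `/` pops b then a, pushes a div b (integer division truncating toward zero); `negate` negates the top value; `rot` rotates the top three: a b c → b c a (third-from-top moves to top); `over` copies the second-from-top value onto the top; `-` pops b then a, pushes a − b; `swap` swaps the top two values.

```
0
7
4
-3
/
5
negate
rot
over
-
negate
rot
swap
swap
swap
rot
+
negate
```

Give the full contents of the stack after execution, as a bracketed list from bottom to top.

[0, -1, 17]

0      → [0]
7      → [0, 7]
4      → [0, 7, 4]
-3     → [0, 7, 4, -3]
/      → [0, 7, -1]
5      → [0, 7, -1, 5]
negate → [0, 7, -1, -5]
rot    → [0, -1, -5, 7]
over   → [0, -1, -5, 7, -5]
-      → [0, -1, -5, 12]
negate → [0, -1, -5, -12]
rot    → [0, -5, -12, -1]
swap   → [0, -5, -1, -12]
swap   → [0, -5, -12, -1]
swap   → [0, -5, -1, -12]
rot    → [0, -1, -12, -5]
+      → [0, -1, -17]
negate → [0, -1, 17]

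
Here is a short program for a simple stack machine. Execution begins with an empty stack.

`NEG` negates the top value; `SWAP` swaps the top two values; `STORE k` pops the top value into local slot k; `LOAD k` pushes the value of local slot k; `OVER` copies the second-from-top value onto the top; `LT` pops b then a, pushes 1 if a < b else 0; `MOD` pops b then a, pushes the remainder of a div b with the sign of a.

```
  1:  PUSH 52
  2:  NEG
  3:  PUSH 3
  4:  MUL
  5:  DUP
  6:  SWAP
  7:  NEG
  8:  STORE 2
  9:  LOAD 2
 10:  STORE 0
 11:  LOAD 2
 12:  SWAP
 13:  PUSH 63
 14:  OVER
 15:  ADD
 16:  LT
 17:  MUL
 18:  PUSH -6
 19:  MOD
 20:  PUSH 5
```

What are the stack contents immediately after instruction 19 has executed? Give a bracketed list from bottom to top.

[0]

PUSH 52  [52]
NEG      [-52]
PUSH 3   [-52, 3]
MUL      [-156]
DUP      [-156, -156]
SWAP     [-156, -156]
NEG      [-156, 156]
STORE 2  [-156]
LOAD 2   [-156, 156]
STORE 0  [-156]
LOAD 2   [-156, 156]
SWAP     [156, -156]
PUSH 63  [156, -156, 63]
OVER     [156, -156, 63, -156]
ADD      [156, -156, -93]
LT       [156, 1]
MUL      [156]
PUSH -6  [156, -6]
MOD      [0]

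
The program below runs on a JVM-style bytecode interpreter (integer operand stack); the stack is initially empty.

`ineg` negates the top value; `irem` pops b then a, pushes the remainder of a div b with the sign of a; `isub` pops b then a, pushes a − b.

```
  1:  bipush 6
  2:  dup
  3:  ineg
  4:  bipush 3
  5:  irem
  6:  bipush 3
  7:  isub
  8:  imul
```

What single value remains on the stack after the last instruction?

bipush 6 → 6
dup      → 6 6
ineg     → 6 -6
bipush 3 → 6 -6 3
irem     → 6 0
bipush 3 → 6 0 3
isub     → 6 -3
imul     → -18

-18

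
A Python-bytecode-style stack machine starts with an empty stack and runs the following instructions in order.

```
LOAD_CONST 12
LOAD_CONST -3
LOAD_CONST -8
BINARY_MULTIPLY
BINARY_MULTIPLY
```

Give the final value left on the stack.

LOAD_CONST 12   → 12
LOAD_CONST -3   → 12 -3
LOAD_CONST -8   → 12 -3 -8
BINARY_MULTIPLY → 12 24
BINARY_MULTIPLY → 288

288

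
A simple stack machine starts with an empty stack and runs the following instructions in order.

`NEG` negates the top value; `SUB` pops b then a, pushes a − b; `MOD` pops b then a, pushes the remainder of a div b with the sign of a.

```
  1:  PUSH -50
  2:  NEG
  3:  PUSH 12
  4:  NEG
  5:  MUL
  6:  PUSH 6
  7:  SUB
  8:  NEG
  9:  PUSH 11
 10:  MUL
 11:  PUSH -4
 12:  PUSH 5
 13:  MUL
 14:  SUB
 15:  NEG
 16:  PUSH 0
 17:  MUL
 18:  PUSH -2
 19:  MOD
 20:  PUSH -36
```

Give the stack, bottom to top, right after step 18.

[0, -2]

PUSH -50  -50
NEG       50
PUSH 12   50 12
NEG       50 -12
MUL       -600
PUSH 6    -600 6
SUB       -606
NEG       606
PUSH 11   606 11
MUL       6666
PUSH -4   6666 -4
PUSH 5    6666 -4 5
MUL       6666 -20
SUB       6686
NEG       -6686
PUSH 0    -6686 0
MUL       0
PUSH -2   0 -2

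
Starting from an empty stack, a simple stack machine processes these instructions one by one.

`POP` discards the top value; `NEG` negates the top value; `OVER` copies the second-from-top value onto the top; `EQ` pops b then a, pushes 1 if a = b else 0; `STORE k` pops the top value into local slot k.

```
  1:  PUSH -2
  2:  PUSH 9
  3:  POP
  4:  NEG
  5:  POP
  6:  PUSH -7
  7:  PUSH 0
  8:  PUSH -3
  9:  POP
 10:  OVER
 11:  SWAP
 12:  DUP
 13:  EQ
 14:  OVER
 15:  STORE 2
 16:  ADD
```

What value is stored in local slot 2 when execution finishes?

-7

PUSH -2 : -2
PUSH 9  : -2 9
POP     : -2
NEG     : 2
POP     : (empty)
PUSH -7 : -7
PUSH 0  : -7 0
PUSH -3 : -7 0 -3
POP     : -7 0
OVER    : -7 0 -7
SWAP    : -7 -7 0
DUP     : -7 -7 0 0
EQ      : -7 -7 1
OVER    : -7 -7 1 -7
STORE 2 : -7 -7 1
ADD     : -7 -6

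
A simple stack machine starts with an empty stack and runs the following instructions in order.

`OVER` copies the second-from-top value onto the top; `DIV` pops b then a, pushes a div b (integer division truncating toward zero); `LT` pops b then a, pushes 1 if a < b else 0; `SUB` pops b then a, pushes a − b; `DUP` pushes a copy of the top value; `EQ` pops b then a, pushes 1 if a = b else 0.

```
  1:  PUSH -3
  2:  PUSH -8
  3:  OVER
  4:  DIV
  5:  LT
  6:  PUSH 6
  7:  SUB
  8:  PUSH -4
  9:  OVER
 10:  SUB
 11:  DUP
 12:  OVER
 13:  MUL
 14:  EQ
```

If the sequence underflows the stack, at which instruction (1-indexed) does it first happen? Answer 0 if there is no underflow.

PUSH -3 -> [-3]
PUSH -8 -> [-3, -8]
OVER    -> [-3, -8, -3]
DIV     -> [-3, 2]
LT      -> [1]
PUSH 6  -> [1, 6]
SUB     -> [-5]
PUSH -4 -> [-5, -4]
OVER    -> [-5, -4, -5]
SUB     -> [-5, 1]
DUP     -> [-5, 1, 1]
OVER    -> [-5, 1, 1, 1]
MUL     -> [-5, 1, 1]
EQ      -> [-5, 1]

0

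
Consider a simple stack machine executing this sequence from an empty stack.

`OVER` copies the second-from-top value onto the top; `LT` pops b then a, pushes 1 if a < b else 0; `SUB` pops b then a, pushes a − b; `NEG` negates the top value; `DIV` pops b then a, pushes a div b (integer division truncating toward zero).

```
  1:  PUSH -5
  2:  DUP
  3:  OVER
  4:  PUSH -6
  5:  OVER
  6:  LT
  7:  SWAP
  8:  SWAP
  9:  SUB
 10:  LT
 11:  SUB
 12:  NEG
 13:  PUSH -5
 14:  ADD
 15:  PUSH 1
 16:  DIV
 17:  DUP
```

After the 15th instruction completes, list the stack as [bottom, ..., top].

[0, 1]

PUSH -5 -> [-5]
DUP     -> [-5, -5]
OVER    -> [-5, -5, -5]
PUSH -6 -> [-5, -5, -5, -6]
OVER    -> [-5, -5, -5, -6, -5]
LT      -> [-5, -5, -5, 1]
SWAP    -> [-5, -5, 1, -5]
SWAP    -> [-5, -5, -5, 1]
SUB     -> [-5, -5, -6]
LT      -> [-5, 0]
SUB     -> [-5]
NEG     -> [5]
PUSH -5 -> [5, -5]
ADD     -> [0]
PUSH 1  -> [0, 1]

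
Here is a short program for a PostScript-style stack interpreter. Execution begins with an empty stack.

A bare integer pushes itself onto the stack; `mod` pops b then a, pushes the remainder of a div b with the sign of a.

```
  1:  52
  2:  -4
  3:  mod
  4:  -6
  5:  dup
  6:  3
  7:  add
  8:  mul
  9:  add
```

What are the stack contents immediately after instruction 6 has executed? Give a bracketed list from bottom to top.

[0, -6, -6, 3]

52  → 52
-4  → 52 -4
mod → 0
-6  → 0 -6
dup → 0 -6 -6
3   → 0 -6 -6 3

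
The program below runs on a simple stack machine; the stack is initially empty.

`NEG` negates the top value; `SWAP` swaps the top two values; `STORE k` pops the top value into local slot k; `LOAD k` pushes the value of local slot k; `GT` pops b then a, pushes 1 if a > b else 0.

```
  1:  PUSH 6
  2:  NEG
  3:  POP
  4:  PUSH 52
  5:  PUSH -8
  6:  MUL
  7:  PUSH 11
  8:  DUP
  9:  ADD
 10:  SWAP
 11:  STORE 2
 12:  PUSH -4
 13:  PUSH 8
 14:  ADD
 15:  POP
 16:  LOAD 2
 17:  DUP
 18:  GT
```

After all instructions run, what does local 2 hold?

PUSH 6  -> [6]
NEG     -> [-6]
POP     -> []
PUSH 52 -> [52]
PUSH -8 -> [52, -8]
MUL     -> [-416]
PUSH 11 -> [-416, 11]
DUP     -> [-416, 11, 11]
ADD     -> [-416, 22]
SWAP    -> [22, -416]
STORE 2 -> [22]
PUSH -4 -> [22, -4]
PUSH 8  -> [22, -4, 8]
ADD     -> [22, 4]
POP     -> [22]
LOAD 2  -> [22, -416]
DUP     -> [22, -416, -416]
GT      -> [22, 0]

-416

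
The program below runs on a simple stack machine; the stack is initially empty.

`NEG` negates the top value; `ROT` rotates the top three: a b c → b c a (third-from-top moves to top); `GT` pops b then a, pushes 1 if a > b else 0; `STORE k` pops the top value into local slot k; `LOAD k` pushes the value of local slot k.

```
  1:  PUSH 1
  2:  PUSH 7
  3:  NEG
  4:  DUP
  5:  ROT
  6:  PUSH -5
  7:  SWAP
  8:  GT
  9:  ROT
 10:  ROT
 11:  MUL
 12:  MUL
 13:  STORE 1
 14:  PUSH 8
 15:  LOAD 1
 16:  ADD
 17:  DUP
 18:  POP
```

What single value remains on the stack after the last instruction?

PUSH 1   1
PUSH 7   1 7
NEG      1 -7
DUP      1 -7 -7
ROT      -7 -7 1
PUSH -5  -7 -7 1 -5
SWAP     -7 -7 -5 1
GT       -7 -7 0
ROT      -7 0 -7
ROT      0 -7 -7
MUL      0 49
MUL      0
STORE 1  (empty)
PUSH 8   8
LOAD 1   8 0
ADD      8
DUP      8 8
POP      8

8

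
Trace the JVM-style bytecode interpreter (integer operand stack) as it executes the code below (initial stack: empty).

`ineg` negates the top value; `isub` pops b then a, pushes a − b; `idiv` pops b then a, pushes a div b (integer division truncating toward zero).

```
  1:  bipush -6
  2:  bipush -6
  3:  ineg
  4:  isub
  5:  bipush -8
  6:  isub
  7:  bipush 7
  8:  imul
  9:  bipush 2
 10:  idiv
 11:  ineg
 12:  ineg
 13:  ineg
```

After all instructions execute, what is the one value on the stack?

bipush -6 : -6
bipush -6 : -6 -6
ineg      : -6 6
isub      : -12
bipush -8 : -12 -8
isub      : -4
bipush 7  : -4 7
imul      : -28
bipush 2  : -28 2
idiv      : -14
ineg      : 14
ineg      : -14
ineg      : 14

14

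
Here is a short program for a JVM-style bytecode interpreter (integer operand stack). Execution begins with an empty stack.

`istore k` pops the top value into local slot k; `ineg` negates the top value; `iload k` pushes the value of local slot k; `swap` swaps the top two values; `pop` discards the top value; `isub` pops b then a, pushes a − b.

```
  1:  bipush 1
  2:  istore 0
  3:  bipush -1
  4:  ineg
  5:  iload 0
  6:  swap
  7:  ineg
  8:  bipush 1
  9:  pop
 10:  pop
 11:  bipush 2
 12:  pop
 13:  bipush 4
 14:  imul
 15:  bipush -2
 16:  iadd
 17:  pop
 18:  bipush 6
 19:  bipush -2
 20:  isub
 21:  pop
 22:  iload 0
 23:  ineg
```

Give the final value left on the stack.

-1

bipush 1  : 1
istore 0  : (empty)
bipush -1 : -1
ineg      : 1
iload 0   : 1 1
swap      : 1 1
ineg      : 1 -1
bipush 1  : 1 -1 1
pop       : 1 -1
pop       : 1
bipush 2  : 1 2
pop       : 1
bipush 4  : 1 4
imul      : 4
bipush -2 : 4 -2
iadd      : 2
pop       : (empty)
bipush 6  : 6
bipush -2 : 6 -2
isub      : 8
pop       : (empty)
iload 0   : 1
ineg      : -1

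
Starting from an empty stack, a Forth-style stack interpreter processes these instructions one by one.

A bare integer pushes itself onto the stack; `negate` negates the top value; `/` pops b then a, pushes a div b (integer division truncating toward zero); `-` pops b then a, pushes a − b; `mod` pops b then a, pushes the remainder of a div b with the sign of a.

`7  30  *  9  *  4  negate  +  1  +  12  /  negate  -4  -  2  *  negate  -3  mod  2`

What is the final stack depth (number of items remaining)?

7      : 7
30     : 7 30
*      : 210
9      : 210 9
*      : 1890
4      : 1890 4
negate : 1890 -4
+      : 1886
1      : 1886 1
+      : 1887
12     : 1887 12
/      : 157
negate : -157
-4     : -157 -4
-      : -153
2      : -153 2
*      : -306
negate : 306
-3     : 306 -3
mod    : 0
2      : 0 2

2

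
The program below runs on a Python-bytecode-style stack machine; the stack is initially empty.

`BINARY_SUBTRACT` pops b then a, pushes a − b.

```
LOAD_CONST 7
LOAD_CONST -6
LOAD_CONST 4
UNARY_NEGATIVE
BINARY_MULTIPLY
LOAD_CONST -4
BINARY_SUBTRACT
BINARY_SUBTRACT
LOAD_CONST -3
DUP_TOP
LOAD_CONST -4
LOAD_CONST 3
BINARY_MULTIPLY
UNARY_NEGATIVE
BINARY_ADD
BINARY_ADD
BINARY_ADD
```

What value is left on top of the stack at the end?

LOAD_CONST 7    → [7]
LOAD_CONST -6   → [7, -6]
LOAD_CONST 4    → [7, -6, 4]
UNARY_NEGATIVE  → [7, -6, -4]
BINARY_MULTIPLY → [7, 24]
LOAD_CONST -4   → [7, 24, -4]
BINARY_SUBTRACT → [7, 28]
BINARY_SUBTRACT → [-21]
LOAD_CONST -3   → [-21, -3]
DUP_TOP         → [-21, -3, -3]
LOAD_CONST -4   → [-21, -3, -3, -4]
LOAD_CONST 3    → [-21, -3, -3, -4, 3]
BINARY_MULTIPLY → [-21, -3, -3, -12]
UNARY_NEGATIVE  → [-21, -3, -3, 12]
BINARY_ADD      → [-21, -3, 9]
BINARY_ADD      → [-21, 6]
BINARY_ADD      → [-15]

-15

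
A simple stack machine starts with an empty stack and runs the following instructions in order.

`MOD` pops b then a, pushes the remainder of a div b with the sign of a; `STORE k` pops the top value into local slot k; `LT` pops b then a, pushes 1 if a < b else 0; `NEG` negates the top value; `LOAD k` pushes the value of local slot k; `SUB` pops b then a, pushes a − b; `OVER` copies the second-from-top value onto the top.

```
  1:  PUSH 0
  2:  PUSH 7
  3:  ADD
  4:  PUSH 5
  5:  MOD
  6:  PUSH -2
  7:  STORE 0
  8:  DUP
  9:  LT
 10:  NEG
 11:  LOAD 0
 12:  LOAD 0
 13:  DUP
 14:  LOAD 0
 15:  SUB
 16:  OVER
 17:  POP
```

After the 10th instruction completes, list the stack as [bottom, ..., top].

PUSH 0  → [0]
PUSH 7  → [0, 7]
ADD     → [7]
PUSH 5  → [7, 5]
MOD     → [2]
PUSH -2 → [2, -2]
STORE 0 → [2]
DUP     → [2, 2]
LT      → [0]
NEG     → [0]

[0]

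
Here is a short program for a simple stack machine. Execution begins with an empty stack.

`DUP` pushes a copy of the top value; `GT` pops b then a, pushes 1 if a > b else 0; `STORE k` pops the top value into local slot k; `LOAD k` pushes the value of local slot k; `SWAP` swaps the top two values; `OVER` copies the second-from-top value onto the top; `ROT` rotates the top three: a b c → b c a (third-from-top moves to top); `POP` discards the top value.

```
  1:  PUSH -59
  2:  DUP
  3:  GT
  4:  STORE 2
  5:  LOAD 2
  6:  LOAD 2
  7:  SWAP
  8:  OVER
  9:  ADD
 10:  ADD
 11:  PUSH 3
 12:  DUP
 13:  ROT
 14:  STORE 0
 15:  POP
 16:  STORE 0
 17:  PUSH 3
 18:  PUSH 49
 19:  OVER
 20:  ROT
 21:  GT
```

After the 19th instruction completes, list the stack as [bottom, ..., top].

PUSH -59 : -59
DUP      : -59 -59
GT       : 0
STORE 2  : (empty)
LOAD 2   : 0
LOAD 2   : 0 0
SWAP     : 0 0
OVER     : 0 0 0
ADD      : 0 0
ADD      : 0
PUSH 3   : 0 3
DUP      : 0 3 3
ROT      : 3 3 0
STORE 0  : 3 3
POP      : 3
STORE 0  : (empty)
PUSH 3   : 3
PUSH 49  : 3 49
OVER     : 3 49 3

[3, 49, 3]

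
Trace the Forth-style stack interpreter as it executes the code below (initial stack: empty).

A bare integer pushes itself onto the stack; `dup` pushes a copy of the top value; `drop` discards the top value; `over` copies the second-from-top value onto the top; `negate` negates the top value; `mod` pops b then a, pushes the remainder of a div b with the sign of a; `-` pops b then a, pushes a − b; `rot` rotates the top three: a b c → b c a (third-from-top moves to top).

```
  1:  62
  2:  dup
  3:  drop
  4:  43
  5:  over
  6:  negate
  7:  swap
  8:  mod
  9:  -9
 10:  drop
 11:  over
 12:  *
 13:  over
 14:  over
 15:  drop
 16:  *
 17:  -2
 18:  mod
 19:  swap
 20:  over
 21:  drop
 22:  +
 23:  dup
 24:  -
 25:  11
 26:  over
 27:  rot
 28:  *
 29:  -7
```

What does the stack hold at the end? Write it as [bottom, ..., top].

62      [62]
dup     [62, 62]
drop    [62]
43      [62, 43]
over    [62, 43, 62]
negate  [62, 43, -62]
swap    [62, -62, 43]
mod     [62, -19]
-9      [62, -19, -9]
drop    [62, -19]
over    [62, -19, 62]
*       [62, -1178]
over    [62, -1178, 62]
over    [62, -1178, 62, -1178]
drop    [62, -1178, 62]
*       [62, -73036]
-2      [62, -73036, -2]
mod     [62, 0]
swap    [0, 62]
over    [0, 62, 0]
drop    [0, 62]
+       [62]
dup     [62, 62]
-       [0]
11      [0, 11]
over    [0, 11, 0]
rot     [11, 0, 0]
*       [11, 0]
-7      [11, 0, -7]

[11, 0, -7]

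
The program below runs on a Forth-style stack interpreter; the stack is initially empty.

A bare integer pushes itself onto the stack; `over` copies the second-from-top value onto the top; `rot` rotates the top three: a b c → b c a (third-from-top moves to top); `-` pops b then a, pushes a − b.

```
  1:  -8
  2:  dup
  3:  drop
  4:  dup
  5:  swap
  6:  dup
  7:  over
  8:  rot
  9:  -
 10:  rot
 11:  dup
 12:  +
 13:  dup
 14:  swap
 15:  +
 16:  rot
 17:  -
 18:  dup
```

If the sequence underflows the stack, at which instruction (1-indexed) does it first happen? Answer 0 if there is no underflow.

0

-8   → -8
dup  → -8 -8
drop → -8
dup  → -8 -8
swap → -8 -8
dup  → -8 -8 -8
over → -8 -8 -8 -8
rot  → -8 -8 -8 -8
-    → -8 -8 0
rot  → -8 0 -8
dup  → -8 0 -8 -8
+    → -8 0 -16
dup  → -8 0 -16 -16
swap → -8 0 -16 -16
+    → -8 0 -32
rot  → 0 -32 -8
-    → 0 -24
dup  → 0 -24 -24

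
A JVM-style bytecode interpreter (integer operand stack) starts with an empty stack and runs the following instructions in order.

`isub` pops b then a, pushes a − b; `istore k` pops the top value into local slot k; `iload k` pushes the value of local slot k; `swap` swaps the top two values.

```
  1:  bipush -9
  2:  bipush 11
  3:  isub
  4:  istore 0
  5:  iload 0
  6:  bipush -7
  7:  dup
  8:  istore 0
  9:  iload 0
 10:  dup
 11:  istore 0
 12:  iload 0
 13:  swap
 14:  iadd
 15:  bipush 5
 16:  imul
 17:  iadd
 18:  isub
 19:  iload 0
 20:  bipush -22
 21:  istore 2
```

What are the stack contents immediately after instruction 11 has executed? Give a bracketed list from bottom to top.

[-20, -7, -7]

bipush -9  [-9]
bipush 11  [-9, 11]
isub       [-20]
istore 0   []
iload 0    [-20]
bipush -7  [-20, -7]
dup        [-20, -7, -7]
istore 0   [-20, -7]
iload 0    [-20, -7, -7]
dup        [-20, -7, -7, -7]
istore 0   [-20, -7, -7]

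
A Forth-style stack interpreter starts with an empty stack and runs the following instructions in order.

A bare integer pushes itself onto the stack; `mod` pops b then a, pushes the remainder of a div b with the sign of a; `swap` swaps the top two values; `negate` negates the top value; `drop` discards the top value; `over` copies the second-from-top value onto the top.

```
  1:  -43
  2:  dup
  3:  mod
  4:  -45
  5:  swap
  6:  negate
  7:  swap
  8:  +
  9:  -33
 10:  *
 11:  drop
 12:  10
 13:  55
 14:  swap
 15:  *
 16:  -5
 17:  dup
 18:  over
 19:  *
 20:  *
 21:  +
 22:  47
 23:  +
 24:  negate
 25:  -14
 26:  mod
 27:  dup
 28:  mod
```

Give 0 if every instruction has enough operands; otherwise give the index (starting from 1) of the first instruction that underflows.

0

-43    -> [-43]
dup    -> [-43, -43]
mod    -> [0]
-45    -> [0, -45]
swap   -> [-45, 0]
negate -> [-45, 0]
swap   -> [0, -45]
+      -> [-45]
-33    -> [-45, -33]
*      -> [1485]
drop   -> []
10     -> [10]
55     -> [10, 55]
swap   -> [55, 10]
*      -> [550]
-5     -> [550, -5]
dup    -> [550, -5, -5]
over   -> [550, -5, -5, -5]
*      -> [550, -5, 25]
*      -> [550, -125]
+      -> [425]
47     -> [425, 47]
+      -> [472]
negate -> [-472]
-14    -> [-472, -14]
mod    -> [-10]
dup    -> [-10, -10]
mod    -> [0]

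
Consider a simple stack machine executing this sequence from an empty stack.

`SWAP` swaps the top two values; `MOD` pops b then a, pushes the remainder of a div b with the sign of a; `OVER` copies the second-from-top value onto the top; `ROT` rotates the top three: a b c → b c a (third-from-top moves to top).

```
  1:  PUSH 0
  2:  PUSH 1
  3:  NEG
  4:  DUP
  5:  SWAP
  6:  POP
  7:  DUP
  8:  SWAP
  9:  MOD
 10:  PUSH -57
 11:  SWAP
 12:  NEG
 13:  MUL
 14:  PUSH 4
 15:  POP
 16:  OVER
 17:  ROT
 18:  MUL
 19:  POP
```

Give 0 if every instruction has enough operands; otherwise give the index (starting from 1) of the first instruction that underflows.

0

PUSH 0   : [0]
PUSH 1   : [0, 1]
NEG      : [0, -1]
DUP      : [0, -1, -1]
SWAP     : [0, -1, -1]
POP      : [0, -1]
DUP      : [0, -1, -1]
SWAP     : [0, -1, -1]
MOD      : [0, 0]
PUSH -57 : [0, 0, -57]
SWAP     : [0, -57, 0]
NEG      : [0, -57, 0]
MUL      : [0, 0]
PUSH 4   : [0, 0, 4]
POP      : [0, 0]
OVER     : [0, 0, 0]
ROT      : [0, 0, 0]
MUL      : [0, 0]
POP      : [0]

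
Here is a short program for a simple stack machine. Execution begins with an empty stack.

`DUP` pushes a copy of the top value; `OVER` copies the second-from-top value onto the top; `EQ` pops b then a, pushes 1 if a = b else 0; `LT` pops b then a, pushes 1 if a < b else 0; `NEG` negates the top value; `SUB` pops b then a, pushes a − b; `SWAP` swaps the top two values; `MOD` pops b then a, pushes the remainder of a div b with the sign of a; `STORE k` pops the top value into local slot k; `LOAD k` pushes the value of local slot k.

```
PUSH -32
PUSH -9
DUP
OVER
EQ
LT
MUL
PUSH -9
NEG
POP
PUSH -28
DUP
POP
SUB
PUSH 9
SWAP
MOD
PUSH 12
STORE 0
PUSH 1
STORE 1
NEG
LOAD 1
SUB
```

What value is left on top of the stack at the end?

-2

PUSH -32 -> [-32]
PUSH -9  -> [-32, -9]
DUP      -> [-32, -9, -9]
OVER     -> [-32, -9, -9, -9]
EQ       -> [-32, -9, 1]
LT       -> [-32, 1]
MUL      -> [-32]
PUSH -9  -> [-32, -9]
NEG      -> [-32, 9]
POP      -> [-32]
PUSH -28 -> [-32, -28]
DUP      -> [-32, -28, -28]
POP      -> [-32, -28]
SUB      -> [-4]
PUSH 9   -> [-4, 9]
SWAP     -> [9, -4]
MOD      -> [1]
PUSH 12  -> [1, 12]
STORE 0  -> [1]
PUSH 1   -> [1, 1]
STORE 1  -> [1]
NEG      -> [-1]
LOAD 1   -> [-1, 1]
SUB      -> [-2]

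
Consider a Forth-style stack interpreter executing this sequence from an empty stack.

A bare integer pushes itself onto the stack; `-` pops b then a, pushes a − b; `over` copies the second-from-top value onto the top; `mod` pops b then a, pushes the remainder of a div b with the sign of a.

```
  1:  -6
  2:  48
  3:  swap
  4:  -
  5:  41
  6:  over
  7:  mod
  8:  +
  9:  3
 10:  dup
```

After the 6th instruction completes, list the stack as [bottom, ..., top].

[54, 41, 54]

-6   : [-6]
48   : [-6, 48]
swap : [48, -6]
-    : [54]
41   : [54, 41]
over : [54, 41, 54]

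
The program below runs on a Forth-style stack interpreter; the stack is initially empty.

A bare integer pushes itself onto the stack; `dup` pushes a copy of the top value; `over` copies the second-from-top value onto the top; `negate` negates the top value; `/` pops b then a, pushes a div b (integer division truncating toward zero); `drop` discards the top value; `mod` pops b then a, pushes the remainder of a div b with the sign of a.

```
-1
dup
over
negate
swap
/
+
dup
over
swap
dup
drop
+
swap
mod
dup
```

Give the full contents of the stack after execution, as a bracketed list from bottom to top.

[0, 0]

-1     -> -1
dup    -> -1 -1
over   -> -1 -1 -1
negate -> -1 -1 1
swap   -> -1 1 -1
/      -> -1 -1
+      -> -2
dup    -> -2 -2
over   -> -2 -2 -2
swap   -> -2 -2 -2
dup    -> -2 -2 -2 -2
drop   -> -2 -2 -2
+      -> -2 -4
swap   -> -4 -2
mod    -> 0
dup    -> 0 0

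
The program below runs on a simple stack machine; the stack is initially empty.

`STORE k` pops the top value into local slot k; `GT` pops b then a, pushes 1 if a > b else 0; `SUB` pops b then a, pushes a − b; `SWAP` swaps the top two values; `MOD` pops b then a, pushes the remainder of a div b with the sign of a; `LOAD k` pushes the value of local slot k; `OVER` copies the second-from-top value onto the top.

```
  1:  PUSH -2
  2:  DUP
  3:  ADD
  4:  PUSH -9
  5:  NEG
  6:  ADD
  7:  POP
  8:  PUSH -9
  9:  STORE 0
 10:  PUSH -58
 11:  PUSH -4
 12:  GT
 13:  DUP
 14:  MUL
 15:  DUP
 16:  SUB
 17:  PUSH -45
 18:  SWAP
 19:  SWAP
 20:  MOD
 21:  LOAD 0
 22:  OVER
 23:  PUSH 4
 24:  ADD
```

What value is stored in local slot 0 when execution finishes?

PUSH -2   [-2]
DUP       [-2, -2]
ADD       [-4]
PUSH -9   [-4, -9]
NEG       [-4, 9]
ADD       [5]
POP       []
PUSH -9   [-9]
STORE 0   []
PUSH -58  [-58]
PUSH -4   [-58, -4]
GT        [0]
DUP       [0, 0]
MUL       [0]
DUP       [0, 0]
SUB       [0]
PUSH -45  [0, -45]
SWAP      [-45, 0]
SWAP      [0, -45]
MOD       [0]
LOAD 0    [0, -9]
OVER      [0, -9, 0]
PUSH 4    [0, -9, 0, 4]
ADD       [0, -9, 4]

-9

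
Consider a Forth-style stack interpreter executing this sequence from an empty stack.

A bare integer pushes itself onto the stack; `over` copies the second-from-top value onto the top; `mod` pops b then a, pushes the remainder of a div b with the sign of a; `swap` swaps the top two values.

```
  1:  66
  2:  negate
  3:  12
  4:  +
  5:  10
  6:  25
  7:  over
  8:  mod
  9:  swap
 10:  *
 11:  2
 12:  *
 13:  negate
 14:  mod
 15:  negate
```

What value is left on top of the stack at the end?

54

66     : [66]
negate : [-66]
12     : [-66, 12]
+      : [-54]
10     : [-54, 10]
25     : [-54, 10, 25]
over   : [-54, 10, 25, 10]
mod    : [-54, 10, 5]
swap   : [-54, 5, 10]
*      : [-54, 50]
2      : [-54, 50, 2]
*      : [-54, 100]
negate : [-54, -100]
mod    : [-54]
negate : [54]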